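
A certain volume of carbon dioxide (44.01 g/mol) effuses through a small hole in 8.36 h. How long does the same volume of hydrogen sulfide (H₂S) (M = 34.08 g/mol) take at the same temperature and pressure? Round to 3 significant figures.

By Graham's law, t_H₂S/t_CO₂ = √(M_H₂S/M_CO₂) = √(34.08/44.01) = √0.7744 = 0.8800.
So the time for H₂S is 8.36 × 0.8800 = 7.36 h.

7.36 h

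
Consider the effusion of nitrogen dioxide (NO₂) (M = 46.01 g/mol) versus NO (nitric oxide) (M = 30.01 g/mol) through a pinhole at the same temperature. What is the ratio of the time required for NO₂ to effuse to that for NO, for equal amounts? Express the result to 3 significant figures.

1.24

Using Graham's law: t_NO₂/t_NO = √(M_NO₂/M_NO) = √(46.01/30.01) = √1.533 = 1.24.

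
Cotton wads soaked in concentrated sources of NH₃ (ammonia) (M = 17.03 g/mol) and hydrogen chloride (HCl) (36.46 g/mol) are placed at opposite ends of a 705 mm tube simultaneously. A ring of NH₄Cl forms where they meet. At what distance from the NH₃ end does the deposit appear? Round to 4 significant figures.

In equal time, each gas travels a distance ∝ its rate ∝ 1/√M, so d_NH₃/d_HCl = √(M_HCl/M_NH₃) = √(36.46/17.03) = 1.463.
With d_NH₃ + d_HCl = 705 mm, d_HCl = 705/(1 + 1.463) = 286.2 mm.
d_NH₃ = 705 − 286.2 = 418.8 mm.

418.8 mm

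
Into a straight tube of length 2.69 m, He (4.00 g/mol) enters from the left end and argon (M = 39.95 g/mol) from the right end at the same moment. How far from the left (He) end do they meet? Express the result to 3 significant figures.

In equal time, each gas travels a distance ∝ its rate ∝ 1/√M, so d_He/d_Ar = √(M_Ar/M_He) = √(39.95/4.00) = 3.160.
With d_He + d_Ar = 2.69 m, d_Ar = 2.69/(1 + 3.160) = 0.6466 m.
d_He = 2.69 − 0.6466 = 2.04 m.

2.04 m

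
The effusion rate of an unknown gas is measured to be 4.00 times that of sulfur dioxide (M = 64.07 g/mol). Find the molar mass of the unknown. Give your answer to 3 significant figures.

4.00 g/mol

By Graham's law, rate_X/rate_SO₂ = √(M_SO₂/M_X).
4.00 = √(64.07/M_X)
M_X = 64.07 / 4.00² = 64.07 / 16.00 = 4.00 g/mol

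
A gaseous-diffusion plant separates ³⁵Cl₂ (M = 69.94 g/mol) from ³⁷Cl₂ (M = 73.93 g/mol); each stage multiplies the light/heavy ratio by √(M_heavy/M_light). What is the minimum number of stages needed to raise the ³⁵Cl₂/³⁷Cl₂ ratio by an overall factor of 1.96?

Per stage α = (73.93/69.94)^(1/2) = 1.05705^0.5, giving ln α = 0.02774.
Need α^N ≥ 1.96 ⇒ N ≥ ln(1.96) / ln α = 0.6729 / 0.02774 = 24.26.
Rounding up, N = 25 stages.

25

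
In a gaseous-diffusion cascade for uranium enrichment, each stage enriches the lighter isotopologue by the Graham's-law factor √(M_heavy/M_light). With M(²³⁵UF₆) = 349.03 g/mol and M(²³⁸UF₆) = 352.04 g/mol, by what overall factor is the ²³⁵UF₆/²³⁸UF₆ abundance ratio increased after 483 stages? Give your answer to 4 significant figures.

The single-stage factor is √(M_heavy/M_light), so 483 stages give [√(352.04/349.03)]^483 = (352.04/349.03)^(483/2).
= 1.00862^(483/2) = 7.955.

7.955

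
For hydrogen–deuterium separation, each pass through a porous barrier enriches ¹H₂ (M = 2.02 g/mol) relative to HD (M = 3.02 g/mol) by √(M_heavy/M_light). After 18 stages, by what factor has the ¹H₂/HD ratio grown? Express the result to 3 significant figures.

The single-stage factor is √(M_heavy/M_light), so 18 stages give [√(3.02/2.02)]^18 = (3.02/2.02)^(18/2).
= 1.49505^9 = 37.3.

37.3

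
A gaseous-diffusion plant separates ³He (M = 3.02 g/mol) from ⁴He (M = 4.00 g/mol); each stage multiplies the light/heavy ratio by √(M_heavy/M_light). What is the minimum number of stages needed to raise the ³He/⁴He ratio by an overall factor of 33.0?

25

With α = √(4.00/3.02) per stage, ln α = ½ ln(1.32450) = 0.1405.
Need α^N ≥ 33.0 ⇒ N ≥ ln(33.0) / ln α = 3.497 / 0.1405 = 24.88.
So at least 25 stages are needed.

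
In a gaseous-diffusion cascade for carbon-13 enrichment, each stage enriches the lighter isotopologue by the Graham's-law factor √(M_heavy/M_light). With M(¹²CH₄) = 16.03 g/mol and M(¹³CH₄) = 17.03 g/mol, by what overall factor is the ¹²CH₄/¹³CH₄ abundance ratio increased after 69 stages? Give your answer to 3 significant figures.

8.07

Overall factor = α^69 with α = √(17.03/16.03), i.e. (17.03/16.03)^(69/2).
= 1.06238^(69/2) = 8.07.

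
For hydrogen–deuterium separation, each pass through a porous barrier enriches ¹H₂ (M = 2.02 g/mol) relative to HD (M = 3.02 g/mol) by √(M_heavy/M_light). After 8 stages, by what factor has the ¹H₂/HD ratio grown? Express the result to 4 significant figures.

Overall factor = α^8 with α = √(3.02/2.02), i.e. (3.02/2.02)^(8/2).
= 1.49505^4 = 4.996.

4.996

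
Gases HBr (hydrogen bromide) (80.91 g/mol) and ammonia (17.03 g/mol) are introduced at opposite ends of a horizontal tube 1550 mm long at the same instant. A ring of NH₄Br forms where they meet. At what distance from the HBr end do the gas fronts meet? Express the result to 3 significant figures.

Distances travelled in equal time are proportional to diffusion rates, so d_HBr/d_NH₃ = √(M_NH₃/M_HBr) = √(17.03/80.91) = 0.4588.
With d_HBr + d_NH₃ = 1550 mm, d_NH₃ = 1550/(1 + 0.4588) = 1063 mm.
d_HBr = 1550 − 1063 = 487 mm.

487 mm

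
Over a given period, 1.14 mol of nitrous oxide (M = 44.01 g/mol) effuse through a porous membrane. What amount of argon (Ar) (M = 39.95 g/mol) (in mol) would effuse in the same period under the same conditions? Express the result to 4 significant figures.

1.197 mol

Using Graham's law: rate_Ar/rate_N₂O = √(M_N₂O/M_Ar) = √(44.01/39.95) = √1.102 = 1.050.
So the amount for Ar is 1.14 × 1.050 = 1.197 mol.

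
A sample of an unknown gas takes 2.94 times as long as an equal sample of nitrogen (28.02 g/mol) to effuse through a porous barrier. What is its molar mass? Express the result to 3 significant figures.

Graham's law gives t_X/t_N₂ = √(M_X/M_N₂).
2.94 = √(M_X/28.02)
M_X = 28.02 × 2.94² = 28.02 × 8.644 = 242 g/mol

242 g/mol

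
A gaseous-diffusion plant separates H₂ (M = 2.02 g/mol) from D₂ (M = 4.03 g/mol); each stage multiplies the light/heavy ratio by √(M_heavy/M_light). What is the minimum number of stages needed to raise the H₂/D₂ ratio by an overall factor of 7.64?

Single-stage factor α = √(4.03/2.02), so ln α = ½ ln(1.99505) = 0.3453.
Need α^N ≥ 7.64 ⇒ N ≥ ln(7.64) / ln α = 2.033 / 0.3453 = 5.89.
Rounding up, N = 6 stages.

6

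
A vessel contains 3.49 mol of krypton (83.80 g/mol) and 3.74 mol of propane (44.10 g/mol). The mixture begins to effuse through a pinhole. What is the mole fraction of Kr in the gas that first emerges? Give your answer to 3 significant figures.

Effusion rate of each component ∝ n_i/√M_i (partial pressure × 1/√M).
x_Kr(eff) = (n_Kr/√M_Kr) / (n_Kr/√M_Kr + n_C₃H₈/√M_C₃H₈)
= (3.49/√83.80) / (3.49/√83.80 + 3.74/√44.10) = 0.3812/(0.3812 + 0.5632) = 0.404.

0.404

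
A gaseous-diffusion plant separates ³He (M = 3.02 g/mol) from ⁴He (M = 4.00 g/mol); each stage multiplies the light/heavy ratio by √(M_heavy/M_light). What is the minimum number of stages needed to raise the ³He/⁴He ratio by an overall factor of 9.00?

Per stage α = (4.00/3.02)^(1/2) = 1.32450^0.5, giving ln α = 0.1405.
Need α^N ≥ 9.00 ⇒ N ≥ ln(9.00) / ln α = 2.197 / 0.1405 = 15.64.
Minimum whole number of stages: N = 16.

16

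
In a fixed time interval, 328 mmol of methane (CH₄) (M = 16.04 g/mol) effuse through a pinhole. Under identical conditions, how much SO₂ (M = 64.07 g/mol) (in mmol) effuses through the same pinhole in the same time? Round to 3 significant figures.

By Graham's law, rate_SO₂/rate_CH₄ = √(M_CH₄/M_SO₂) = √(16.04/64.07) = √0.2504 = 0.5004.
So the amount for SO₂ is 328 × 0.5004 = 164 mmol.

164 mmol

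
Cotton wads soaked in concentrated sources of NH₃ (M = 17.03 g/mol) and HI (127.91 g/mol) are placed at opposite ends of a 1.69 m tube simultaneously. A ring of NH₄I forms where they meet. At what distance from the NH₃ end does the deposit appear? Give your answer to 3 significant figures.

Distances travelled in equal time are proportional to diffusion rates, so d_NH₃/d_HI = √(M_HI/M_NH₃) = √(127.91/17.03) = 2.741.
With d_NH₃ + d_HI = 1.69 m, d_HI = 1.69/(1 + 2.741) = 0.4518 m.
d_NH₃ = 1.69 − 0.4518 = 1.24 m.

1.24 m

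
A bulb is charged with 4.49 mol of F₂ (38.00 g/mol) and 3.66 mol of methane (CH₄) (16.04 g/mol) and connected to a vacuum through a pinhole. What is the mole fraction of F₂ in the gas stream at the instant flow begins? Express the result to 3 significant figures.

The effusion rate of species i is ∝ p_i/√M_i ∝ n_i/√M_i.
Mole fraction of F₂ in the effusate = (n_F₂/√M_F₂) / (n_F₂/√M_F₂ + n_CH₄/√M_CH₄)
= (4.49/√38.00) / (4.49/√38.00 + 3.66/√16.04) = 0.7284/(0.7284 + 0.9139) = 0.444.

0.444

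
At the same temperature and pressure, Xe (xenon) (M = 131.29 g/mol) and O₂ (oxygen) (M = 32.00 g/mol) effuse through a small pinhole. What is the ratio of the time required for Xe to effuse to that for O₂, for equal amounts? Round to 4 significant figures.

Since effusion rate ∝ 1/√M, t_Xe/t_O₂ = √(M_Xe/M_O₂) = √(131.29/32.00) = √4.103 = 2.026.

2.026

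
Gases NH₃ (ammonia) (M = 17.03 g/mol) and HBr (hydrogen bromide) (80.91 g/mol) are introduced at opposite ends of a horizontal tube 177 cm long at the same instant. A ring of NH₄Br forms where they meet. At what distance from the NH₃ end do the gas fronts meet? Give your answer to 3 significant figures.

121 cm

The fronts meet when d_NH₃ + d_HBr = L with d_NH₃/d_HBr = √(M_HBr/M_NH₃) (Graham's law). Here √(M_HBr/M_NH₃) = √(80.91/17.03) = 2.180.
With d_NH₃ + d_HBr = 177 cm, d_HBr = 177/(1 + 2.180) = 55.67 cm.
d_NH₃ = 177 − 55.67 = 121 cm.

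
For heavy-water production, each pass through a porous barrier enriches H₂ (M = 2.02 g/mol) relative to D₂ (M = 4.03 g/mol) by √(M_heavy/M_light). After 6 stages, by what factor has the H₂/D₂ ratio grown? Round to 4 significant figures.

7.941

Overall factor = α^6 with α = √(4.03/2.02), i.e. (4.03/2.02)^(6/2).
= 1.99505^3 = 7.941.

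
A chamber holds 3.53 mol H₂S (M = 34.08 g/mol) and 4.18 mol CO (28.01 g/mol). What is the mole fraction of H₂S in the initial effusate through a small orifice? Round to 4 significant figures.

Each component's effusion rate ∝ (its partial pressure)·(1/√M) ∝ n_i/√M_i.
So x_H₂S in the escaping gas = (n_H₂S/√M_H₂S) / Σ(n_i/√M_i)
= (3.53/√34.08) / (3.53/√34.08 + 4.18/√28.01) = 0.6047/(0.6047 + 0.7898) = 0.4336.

0.4336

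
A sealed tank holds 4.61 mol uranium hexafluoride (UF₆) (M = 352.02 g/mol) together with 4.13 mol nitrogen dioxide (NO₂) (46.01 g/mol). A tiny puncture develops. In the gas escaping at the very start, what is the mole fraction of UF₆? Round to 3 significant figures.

Rate_i ∝ x_i/√M_i (Graham's law weighted by mole fraction), so the effusate composition follows n_i/√M_i.
x_UF₆(eff) = (n_UF₆/√M_UF₆) / (n_UF₆/√M_UF₆ + n_NO₂/√M_NO₂)
= (4.61/√352.02) / (4.61/√352.02 + 4.13/√46.01) = 0.2457/(0.2457 + 0.6089) = 0.288.

0.288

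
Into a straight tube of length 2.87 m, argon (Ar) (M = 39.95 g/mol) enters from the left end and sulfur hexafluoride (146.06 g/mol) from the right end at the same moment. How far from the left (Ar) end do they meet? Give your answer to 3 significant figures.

In equal time, each gas travels a distance ∝ its rate ∝ 1/√M, so d_Ar/d_SF₆ = √(M_SF₆/M_Ar) = √(146.06/39.95) = 1.912.
With d_Ar + d_SF₆ = 2.87 m, d_SF₆ = 2.87/(1 + 1.912) = 0.9855 m.
d_Ar = 2.87 − 0.9855 = 1.88 m.

1.88 m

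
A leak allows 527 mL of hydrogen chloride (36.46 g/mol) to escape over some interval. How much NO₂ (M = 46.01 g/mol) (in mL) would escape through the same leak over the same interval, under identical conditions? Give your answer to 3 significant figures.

By Graham's law, rate_NO₂/rate_HCl = √(M_HCl/M_NO₂) = √(36.46/46.01) = √0.7924 = 0.8902.
So the volume for NO₂ is 527 × 0.8902 = 469 mL.

469 mL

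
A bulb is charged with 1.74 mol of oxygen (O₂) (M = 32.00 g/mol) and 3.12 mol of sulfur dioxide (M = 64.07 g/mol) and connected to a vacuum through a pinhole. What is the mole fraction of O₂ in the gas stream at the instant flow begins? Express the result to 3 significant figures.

0.441

The effusion rate of species i is ∝ p_i/√M_i ∝ n_i/√M_i.
x_O₂(eff) = (n_O₂/√M_O₂) / (n_O₂/√M_O₂ + n_SO₂/√M_SO₂)
= (1.74/√32.00) / (1.74/√32.00 + 3.12/√64.07) = 0.3076/(0.3076 + 0.3898) = 0.441.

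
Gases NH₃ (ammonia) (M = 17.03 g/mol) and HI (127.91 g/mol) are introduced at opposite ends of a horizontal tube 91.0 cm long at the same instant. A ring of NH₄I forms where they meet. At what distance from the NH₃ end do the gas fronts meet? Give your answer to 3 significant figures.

In equal time, each gas travels a distance ∝ its rate ∝ 1/√M, so d_NH₃/d_HI = √(M_HI/M_NH₃) = √(127.91/17.03) = 2.741.
With d_NH₃ + d_HI = 91.0 cm, d_HI = 91.0/(1 + 2.741) = 24.33 cm.
d_NH₃ = 91.0 − 24.33 = 66.7 cm.

66.7 cm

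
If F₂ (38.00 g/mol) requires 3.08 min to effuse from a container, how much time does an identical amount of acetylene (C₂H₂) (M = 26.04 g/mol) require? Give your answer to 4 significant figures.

2.550 min

From Graham's law, t_C₂H₂/t_F₂ = √(M_C₂H₂/M_F₂) = √(26.04/38.00) = √0.6853 = 0.8278.
So the time for C₂H₂ is 3.08 × 0.8278 = 2.550 min.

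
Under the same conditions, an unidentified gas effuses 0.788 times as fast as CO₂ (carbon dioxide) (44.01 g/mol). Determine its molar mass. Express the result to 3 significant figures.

Since effusion rate ∝ 1/√M, rate_X/rate_CO₂ = √(M_CO₂/M_X).
0.788 = √(44.01/M_X)
M_X = 44.01 / 0.788² = 44.01 / 0.6209 = 70.9 g/mol

70.9 g/mol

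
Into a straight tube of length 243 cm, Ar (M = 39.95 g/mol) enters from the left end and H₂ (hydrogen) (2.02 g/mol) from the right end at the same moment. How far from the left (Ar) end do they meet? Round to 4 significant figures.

The fronts meet when d_Ar + d_H₂ = L with d_Ar/d_H₂ = √(M_H₂/M_Ar) (Graham's law). Here √(M_H₂/M_Ar) = √(2.02/39.95) = 0.2249.
With d_Ar + d_H₂ = 243 cm, d_H₂ = 243/(1 + 0.2249) = 198.4 cm.
d_Ar = 243 − 198.4 = 44.61 cm.

44.61 cm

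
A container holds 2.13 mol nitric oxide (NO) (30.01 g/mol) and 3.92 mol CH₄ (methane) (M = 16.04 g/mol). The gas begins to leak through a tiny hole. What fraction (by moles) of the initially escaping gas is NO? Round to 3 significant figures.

Rate_i ∝ x_i/√M_i (Graham's law weighted by mole fraction), so the effusate composition follows n_i/√M_i.
Mole fraction of NO in the effusate = (n_NO/√M_NO) / (n_NO/√M_NO + n_CH₄/√M_CH₄)
= (2.13/√30.01) / (2.13/√30.01 + 3.92/√16.04) = 0.3888/(0.3888 + 0.9788) = 0.284.

0.284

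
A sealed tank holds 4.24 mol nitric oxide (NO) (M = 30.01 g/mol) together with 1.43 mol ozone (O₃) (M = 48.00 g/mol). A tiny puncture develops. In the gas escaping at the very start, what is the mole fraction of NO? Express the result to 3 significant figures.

Rate_i ∝ x_i/√M_i (Graham's law weighted by mole fraction), so the effusate composition follows n_i/√M_i.
So x_NO in the escaping gas = (n_NO/√M_NO) / Σ(n_i/√M_i)
= (4.24/√30.01) / (4.24/√30.01 + 1.43/√48.00) = 0.7740/(0.7740 + 0.2064) = 0.789.

0.789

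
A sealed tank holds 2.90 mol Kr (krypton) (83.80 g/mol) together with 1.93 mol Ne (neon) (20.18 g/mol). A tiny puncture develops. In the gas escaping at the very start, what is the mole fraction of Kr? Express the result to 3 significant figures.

0.424

Each component's effusion rate ∝ (its partial pressure)·(1/√M) ∝ n_i/√M_i.
So x_Kr in the escaping gas = (n_Kr/√M_Kr) / Σ(n_i/√M_i)
= (2.90/√83.80) / (2.90/√83.80 + 1.93/√20.18) = 0.3168/(0.3168 + 0.4296) = 0.424.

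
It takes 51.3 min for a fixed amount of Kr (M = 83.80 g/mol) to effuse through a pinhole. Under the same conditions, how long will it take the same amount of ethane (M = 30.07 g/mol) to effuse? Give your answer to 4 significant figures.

Since effusion rate ∝ 1/√M, t_C₂H₆/t_Kr = √(M_C₂H₆/M_Kr) = √(30.07/83.80) = √0.3588 = 0.5990.
So the time for C₂H₆ is 51.3 × 0.5990 = 30.73 min.

30.73 min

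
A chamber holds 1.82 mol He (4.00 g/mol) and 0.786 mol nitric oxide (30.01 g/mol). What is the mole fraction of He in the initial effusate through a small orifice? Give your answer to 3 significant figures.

0.864

Rate_i ∝ x_i/√M_i (Graham's law weighted by mole fraction), so the effusate composition follows n_i/√M_i.
So x_He in the escaping gas = (n_He/√M_He) / Σ(n_i/√M_i)
= (1.82/√4.00) / (1.82/√4.00 + 0.786/√30.01) = 0.9100/(0.9100 + 0.1435) = 0.864.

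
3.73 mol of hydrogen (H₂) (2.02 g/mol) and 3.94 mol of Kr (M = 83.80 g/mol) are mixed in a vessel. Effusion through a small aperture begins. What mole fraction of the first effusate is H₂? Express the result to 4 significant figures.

Effusion rate of each component ∝ n_i/√M_i (partial pressure × 1/√M).
Mole fraction of H₂ in the effusate = (n_H₂/√M_H₂) / (n_H₂/√M_H₂ + n_Kr/√M_Kr)
= (3.73/√2.02) / (3.73/√2.02 + 3.94/√83.80) = 2.624/(2.624 + 0.4304) = 0.8591.

0.8591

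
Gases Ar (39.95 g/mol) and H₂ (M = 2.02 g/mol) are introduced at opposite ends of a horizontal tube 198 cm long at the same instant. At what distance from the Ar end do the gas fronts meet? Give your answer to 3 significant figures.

36.3 cm

In equal time, each gas travels a distance ∝ its rate ∝ 1/√M, so d_Ar/d_H₂ = √(M_H₂/M_Ar) = √(2.02/39.95) = 0.2249.
With d_Ar + d_H₂ = 198 cm, d_H₂ = 198/(1 + 0.2249) = 161.7 cm.
d_Ar = 198 − 161.7 = 36.3 cm.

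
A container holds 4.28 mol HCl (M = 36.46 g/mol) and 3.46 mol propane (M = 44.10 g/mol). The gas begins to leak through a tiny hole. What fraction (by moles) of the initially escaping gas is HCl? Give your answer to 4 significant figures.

The effusion rate of species i is ∝ p_i/√M_i ∝ n_i/√M_i.
Mole fraction of HCl in the effusate = (n_HCl/√M_HCl) / (n_HCl/√M_HCl + n_C₃H₈/√M_C₃H₈)
= (4.28/√36.46) / (4.28/√36.46 + 3.46/√44.10) = 0.7088/(0.7088 + 0.5210) = 0.5763.

0.5763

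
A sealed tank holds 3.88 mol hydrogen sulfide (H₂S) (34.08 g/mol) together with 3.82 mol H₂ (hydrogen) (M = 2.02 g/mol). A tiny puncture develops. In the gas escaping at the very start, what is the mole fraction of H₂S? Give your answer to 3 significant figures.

0.198

Each component's effusion rate ∝ (its partial pressure)·(1/√M) ∝ n_i/√M_i.
So x_H₂S in the escaping gas = (n_H₂S/√M_H₂S) / Σ(n_i/√M_i)
= (3.88/√34.08) / (3.88/√34.08 + 3.82/√2.02) = 0.6646/(0.6646 + 2.688) = 0.198.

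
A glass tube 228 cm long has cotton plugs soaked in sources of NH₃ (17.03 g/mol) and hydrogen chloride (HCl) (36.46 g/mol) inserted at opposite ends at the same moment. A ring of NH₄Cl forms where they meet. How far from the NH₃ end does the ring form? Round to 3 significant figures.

In equal time, each gas travels a distance ∝ its rate ∝ 1/√M, so d_NH₃/d_HCl = √(M_HCl/M_NH₃) = √(36.46/17.03) = 1.463.
With d_NH₃ + d_HCl = 228 cm, d_HCl = 228/(1 + 1.463) = 92.56 cm.
d_NH₃ = 228 − 92.56 = 135 cm.

135 cm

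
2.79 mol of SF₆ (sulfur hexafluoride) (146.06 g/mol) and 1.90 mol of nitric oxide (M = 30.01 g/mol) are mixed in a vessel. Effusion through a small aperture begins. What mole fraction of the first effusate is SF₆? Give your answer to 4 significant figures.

0.3996

Effusion rate of each component ∝ n_i/√M_i (partial pressure × 1/√M).
Mole fraction of SF₆ in the effusate = (n_SF₆/√M_SF₆) / (n_SF₆/√M_SF₆ + n_NO/√M_NO)
= (2.79/√146.06) / (2.79/√146.06 + 1.90/√30.01) = 0.2309/(0.2309 + 0.3468) = 0.3996.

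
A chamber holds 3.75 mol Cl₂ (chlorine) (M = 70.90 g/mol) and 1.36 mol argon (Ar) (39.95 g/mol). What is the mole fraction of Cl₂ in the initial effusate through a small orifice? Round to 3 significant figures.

Each component's effusion rate ∝ (its partial pressure)·(1/√M) ∝ n_i/√M_i.
Mole fraction of Cl₂ in the effusate = (n_Cl₂/√M_Cl₂) / (n_Cl₂/√M_Cl₂ + n_Ar/√M_Ar)
= (3.75/√70.90) / (3.75/√70.90 + 1.36/√39.95) = 0.4454/(0.4454 + 0.2152) = 0.674.

0.674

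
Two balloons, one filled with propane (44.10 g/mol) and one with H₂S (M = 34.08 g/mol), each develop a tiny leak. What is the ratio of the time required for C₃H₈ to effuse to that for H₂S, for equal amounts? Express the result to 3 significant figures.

1.14

From Graham's law, t_C₃H₈/t_H₂S = √(M_C₃H₈/M_H₂S) = √(44.10/34.08) = √1.294 = 1.14.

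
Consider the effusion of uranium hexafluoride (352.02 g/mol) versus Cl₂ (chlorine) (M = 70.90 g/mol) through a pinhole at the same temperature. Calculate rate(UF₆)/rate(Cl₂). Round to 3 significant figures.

Graham's law gives rate_UF₆/rate_Cl₂ = √(M_Cl₂/M_UF₆) = √(70.90/352.02) = √0.2014 = 0.449.

0.449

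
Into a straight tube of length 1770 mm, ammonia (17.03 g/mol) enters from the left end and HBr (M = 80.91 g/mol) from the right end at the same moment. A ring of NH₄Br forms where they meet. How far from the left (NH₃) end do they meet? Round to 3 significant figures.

Distances travelled in equal time are proportional to diffusion rates, so d_NH₃/d_HBr = √(M_HBr/M_NH₃) = √(80.91/17.03) = 2.180.
With d_NH₃ + d_HBr = 1770 mm, d_HBr = 1770/(1 + 2.180) = 556.7 mm.
d_NH₃ = 1770 − 556.7 = 1210 mm.

1210 mm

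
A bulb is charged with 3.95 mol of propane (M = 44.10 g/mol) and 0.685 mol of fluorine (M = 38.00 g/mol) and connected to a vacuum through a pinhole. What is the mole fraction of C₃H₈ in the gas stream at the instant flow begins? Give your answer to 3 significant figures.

0.843

Rate_i ∝ x_i/√M_i (Graham's law weighted by mole fraction), so the effusate composition follows n_i/√M_i.
Mole fraction of C₃H₈ in the effusate = (n_C₃H₈/√M_C₃H₈) / (n_C₃H₈/√M_C₃H₈ + n_F₂/√M_F₂)
= (3.95/√44.10) / (3.95/√44.10 + 0.685/√38.00) = 0.5948/(0.5948 + 0.1111) = 0.843.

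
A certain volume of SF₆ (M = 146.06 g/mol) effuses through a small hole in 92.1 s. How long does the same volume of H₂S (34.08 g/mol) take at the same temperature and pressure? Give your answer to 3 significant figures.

By Graham's law, t_H₂S/t_SF₆ = √(M_H₂S/M_SF₆) = √(34.08/146.06) = √0.2333 = 0.4830.
So the time for H₂S is 92.1 × 0.4830 = 44.5 s.

44.5 s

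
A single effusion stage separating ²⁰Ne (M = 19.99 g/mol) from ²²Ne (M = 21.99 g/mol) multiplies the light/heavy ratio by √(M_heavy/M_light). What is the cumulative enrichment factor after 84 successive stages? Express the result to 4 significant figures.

54.87

The single-stage factor is √(M_heavy/M_light), so 84 stages give [√(21.99/19.99)]^84 = (21.99/19.99)^(84/2).
= 1.10005^42 = 54.87.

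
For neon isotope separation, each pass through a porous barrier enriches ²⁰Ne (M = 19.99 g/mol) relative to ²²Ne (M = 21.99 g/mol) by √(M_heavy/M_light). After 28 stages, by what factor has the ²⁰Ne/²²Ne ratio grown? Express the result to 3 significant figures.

Each stage multiplies the ratio by α = √(21.99/19.99), so after 28 stages the overall factor is α^28 = (21.99/19.99)^(28/2).
= 1.10005^14 = 3.80.

3.80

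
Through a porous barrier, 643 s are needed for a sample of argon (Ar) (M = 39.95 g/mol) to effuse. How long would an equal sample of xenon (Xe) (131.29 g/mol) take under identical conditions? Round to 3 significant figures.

1170 s

Since effusion rate ∝ 1/√M, t_Xe/t_Ar = √(M_Xe/M_Ar) = √(131.29/39.95) = √3.286 = 1.813.
So the time for Xe is 643 × 1.813 = 1170 s.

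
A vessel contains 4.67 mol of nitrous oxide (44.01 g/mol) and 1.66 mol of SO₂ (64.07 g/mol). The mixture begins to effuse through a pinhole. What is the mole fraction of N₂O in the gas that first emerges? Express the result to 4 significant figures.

Rate_i ∝ x_i/√M_i (Graham's law weighted by mole fraction), so the effusate composition follows n_i/√M_i.
x_N₂O(eff) = (n_N₂O/√M_N₂O) / (n_N₂O/√M_N₂O + n_SO₂/√M_SO₂)
= (4.67/√44.01) / (4.67/√44.01 + 1.66/√64.07) = 0.7039/(0.7039 + 0.2074) = 0.7724.

0.7724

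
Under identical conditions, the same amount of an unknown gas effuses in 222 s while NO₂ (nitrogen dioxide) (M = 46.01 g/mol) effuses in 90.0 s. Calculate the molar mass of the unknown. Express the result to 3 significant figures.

Since effusion rate ∝ 1/√M, t_X/t_NO₂ = √(M_X/M_NO₂).
222/90.0 = 2.467 = √(M_X/46.01)
M_X = 46.01 × 2.467² = 46.01 × 6.084 = 280 g/mol

280 g/mol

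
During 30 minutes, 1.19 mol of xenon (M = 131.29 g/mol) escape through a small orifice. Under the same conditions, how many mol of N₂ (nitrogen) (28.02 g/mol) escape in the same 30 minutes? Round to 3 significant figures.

From Graham's law, rate_N₂/rate_Xe = √(M_Xe/M_N₂) = √(131.29/28.02) = √4.686 = 2.165.
So the amount for N₂ is 1.19 × 2.165 = 2.58 mol.

2.58 mol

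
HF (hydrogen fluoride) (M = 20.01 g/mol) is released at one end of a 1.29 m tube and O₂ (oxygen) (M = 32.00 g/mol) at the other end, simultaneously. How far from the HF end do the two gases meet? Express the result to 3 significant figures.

Distances travelled in equal time are proportional to diffusion rates, so d_HF/d_O₂ = √(M_O₂/M_HF) = √(32.00/20.01) = 1.265.
With d_HF + d_O₂ = 1.29 m, d_O₂ = 1.29/(1 + 1.265) = 0.5696 m.
d_HF = 1.29 − 0.5696 = 0.720 m.

0.720 m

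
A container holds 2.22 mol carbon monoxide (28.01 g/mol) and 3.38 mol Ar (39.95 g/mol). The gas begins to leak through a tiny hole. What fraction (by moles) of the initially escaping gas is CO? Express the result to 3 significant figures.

0.440

Each component's effusion rate ∝ (its partial pressure)·(1/√M) ∝ n_i/√M_i.
x_CO(eff) = (n_CO/√M_CO) / (n_CO/√M_CO + n_Ar/√M_Ar)
= (2.22/√28.01) / (2.22/√28.01 + 3.38/√39.95) = 0.4195/(0.4195 + 0.5348) = 0.440.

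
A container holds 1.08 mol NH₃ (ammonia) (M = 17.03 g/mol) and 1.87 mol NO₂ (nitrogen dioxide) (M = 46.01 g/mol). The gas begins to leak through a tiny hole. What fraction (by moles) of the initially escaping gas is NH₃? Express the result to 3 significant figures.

The effusion rate of species i is ∝ p_i/√M_i ∝ n_i/√M_i.
x_NH₃(eff) = (n_NH₃/√M_NH₃) / (n_NH₃/√M_NH₃ + n_NO₂/√M_NO₂)
= (1.08/√17.03) / (1.08/√17.03 + 1.87/√46.01) = 0.2617/(0.2617 + 0.2757) = 0.487.

0.487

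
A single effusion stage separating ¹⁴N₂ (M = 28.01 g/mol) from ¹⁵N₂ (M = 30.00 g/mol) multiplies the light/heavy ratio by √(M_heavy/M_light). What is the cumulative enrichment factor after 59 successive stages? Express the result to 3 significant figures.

Each stage multiplies the ratio by α = √(30.00/28.01), so after 59 stages the overall factor is α^59 = (30.00/28.01)^(59/2).
= 1.07105^(59/2) = 7.57.

7.57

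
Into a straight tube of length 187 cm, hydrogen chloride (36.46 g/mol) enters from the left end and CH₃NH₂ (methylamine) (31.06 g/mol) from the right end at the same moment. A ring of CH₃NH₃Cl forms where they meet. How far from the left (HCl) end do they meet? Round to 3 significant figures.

Distances travelled in equal time are proportional to diffusion rates, so d_HCl/d_CH₃NH₂ = √(M_CH₃NH₂/M_HCl) = √(31.06/36.46) = 0.9230.
With d_HCl + d_CH₃NH₂ = 187 cm, d_CH₃NH₂ = 187/(1 + 0.9230) = 97.24 cm.
d_HCl = 187 − 97.24 = 89.8 cm.

89.8 cm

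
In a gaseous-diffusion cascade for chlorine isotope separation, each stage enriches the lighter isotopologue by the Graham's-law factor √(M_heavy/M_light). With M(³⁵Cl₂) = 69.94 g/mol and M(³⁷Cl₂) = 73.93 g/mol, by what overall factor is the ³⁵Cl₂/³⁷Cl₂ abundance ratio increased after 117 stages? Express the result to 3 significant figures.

The single-stage factor is √(M_heavy/M_light), so 117 stages give [√(73.93/69.94)]^117 = (73.93/69.94)^(117/2).
= 1.05705^(117/2) = 25.7.

25.7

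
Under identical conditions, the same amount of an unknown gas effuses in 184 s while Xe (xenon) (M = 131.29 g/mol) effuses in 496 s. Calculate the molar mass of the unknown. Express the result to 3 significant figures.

18.1 g/mol

Since effusion rate ∝ 1/√M, t_X/t_Xe = √(M_X/M_Xe).
184/496 = 0.3710 = √(M_X/131.29)
M_X = 131.29 × 0.3710² = 131.29 × 0.1376 = 18.1 g/mol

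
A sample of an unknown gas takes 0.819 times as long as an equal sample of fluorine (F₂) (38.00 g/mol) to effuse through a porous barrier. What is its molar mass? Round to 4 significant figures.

25.49 g/mol

Graham's law gives t_X/t_F₂ = √(M_X/M_F₂).
0.819 = √(M_X/38.00)
M_X = 38.00 × 0.819² = 38.00 × 0.6708 = 25.49 g/mol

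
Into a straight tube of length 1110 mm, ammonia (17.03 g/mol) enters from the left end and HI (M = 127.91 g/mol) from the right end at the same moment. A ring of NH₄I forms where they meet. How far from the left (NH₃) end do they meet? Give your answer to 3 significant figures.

Graham's law gives d_NH₃/d_HI = rate_NH₃/rate_HI = √(M_HI/M_NH₃) = √(127.91/17.03) = 2.741.
With d_NH₃ + d_HI = 1110 mm, d_HI = 1110/(1 + 2.741) = 296.7 mm.
d_NH₃ = 1110 − 296.7 = 813 mm.

813 mm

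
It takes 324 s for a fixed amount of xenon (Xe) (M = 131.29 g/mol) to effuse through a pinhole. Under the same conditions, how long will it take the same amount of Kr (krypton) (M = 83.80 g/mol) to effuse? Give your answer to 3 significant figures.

Graham's law gives t_Kr/t_Xe = √(M_Kr/M_Xe) = √(83.80/131.29) = √0.6383 = 0.7989.
So the time for Kr is 324 × 0.7989 = 259 s.

259 s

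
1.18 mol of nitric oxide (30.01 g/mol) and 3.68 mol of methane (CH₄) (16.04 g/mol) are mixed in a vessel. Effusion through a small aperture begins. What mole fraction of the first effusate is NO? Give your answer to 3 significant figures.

0.190

Rate_i ∝ x_i/√M_i (Graham's law weighted by mole fraction), so the effusate composition follows n_i/√M_i.
x_NO(eff) = (n_NO/√M_NO) / (n_NO/√M_NO + n_CH₄/√M_CH₄)
= (1.18/√30.01) / (1.18/√30.01 + 3.68/√16.04) = 0.2154/(0.2154 + 0.9189) = 0.190.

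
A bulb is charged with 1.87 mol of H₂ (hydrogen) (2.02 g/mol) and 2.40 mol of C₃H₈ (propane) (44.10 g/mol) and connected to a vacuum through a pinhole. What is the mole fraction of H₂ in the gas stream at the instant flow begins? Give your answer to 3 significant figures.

0.785

Rate_i ∝ x_i/√M_i (Graham's law weighted by mole fraction), so the effusate composition follows n_i/√M_i.
So x_H₂ in the escaping gas = (n_H₂/√M_H₂) / Σ(n_i/√M_i)
= (1.87/√2.02) / (1.87/√2.02 + 2.40/√44.10) = 1.316/(1.316 + 0.3614) = 0.785.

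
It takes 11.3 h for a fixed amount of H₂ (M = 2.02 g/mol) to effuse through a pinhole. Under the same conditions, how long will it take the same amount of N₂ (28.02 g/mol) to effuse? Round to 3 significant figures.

42.1 h

By Graham's law, t_N₂/t_H₂ = √(M_N₂/M_H₂) = √(28.02/2.02) = √13.87 = 3.724.
So the time for N₂ is 11.3 × 3.724 = 42.1 h.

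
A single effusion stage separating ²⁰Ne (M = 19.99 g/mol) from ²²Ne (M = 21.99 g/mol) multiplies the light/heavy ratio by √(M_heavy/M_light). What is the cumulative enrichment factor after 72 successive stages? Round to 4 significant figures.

Overall factor = α^72 with α = √(21.99/19.99), i.e. (21.99/19.99)^(72/2).
= 1.10005^36 = 30.96.

30.96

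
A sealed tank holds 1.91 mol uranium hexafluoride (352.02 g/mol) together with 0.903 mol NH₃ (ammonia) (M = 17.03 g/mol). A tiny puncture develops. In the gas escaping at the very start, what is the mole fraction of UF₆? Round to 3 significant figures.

Rate_i ∝ x_i/√M_i (Graham's law weighted by mole fraction), so the effusate composition follows n_i/√M_i.
x_UF₆(eff) = (n_UF₆/√M_UF₆) / (n_UF₆/√M_UF₆ + n_NH₃/√M_NH₃)
= (1.91/√352.02) / (1.91/√352.02 + 0.903/√17.03) = 0.1018/(0.1018 + 0.2188) = 0.318.

0.318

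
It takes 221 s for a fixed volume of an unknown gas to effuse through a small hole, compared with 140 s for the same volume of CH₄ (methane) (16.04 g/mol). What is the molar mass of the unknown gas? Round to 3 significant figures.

40.0 g/mol

From Graham's law, t_X/t_CH₄ = √(M_X/M_CH₄).
221/140 = 1.579 = √(M_X/16.04)
M_X = 16.04 × 1.579² = 16.04 × 2.492 = 40.0 g/mol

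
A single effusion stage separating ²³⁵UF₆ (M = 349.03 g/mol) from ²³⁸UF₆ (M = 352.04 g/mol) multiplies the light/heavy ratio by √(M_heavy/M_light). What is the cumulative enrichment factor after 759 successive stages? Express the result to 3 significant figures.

Each stage multiplies the ratio by α = √(352.04/349.03), so after 759 stages the overall factor is α^759 = (352.04/349.03)^(759/2).
= 1.00862^(759/2) = 26.0.

26.0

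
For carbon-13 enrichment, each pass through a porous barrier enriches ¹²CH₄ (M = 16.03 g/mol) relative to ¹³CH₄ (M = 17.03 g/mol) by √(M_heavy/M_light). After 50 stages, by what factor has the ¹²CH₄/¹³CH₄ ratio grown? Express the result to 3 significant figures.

After 50 stages the ratio has grown by (√(17.03/16.03))^50 = (17.03/16.03)^(50/2).
= 1.06238^25 = 4.54.

4.54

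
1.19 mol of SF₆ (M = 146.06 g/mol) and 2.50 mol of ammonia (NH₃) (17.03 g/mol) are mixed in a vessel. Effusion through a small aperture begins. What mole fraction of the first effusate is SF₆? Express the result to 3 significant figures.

The effusion rate of species i is ∝ p_i/√M_i ∝ n_i/√M_i.
Mole fraction of SF₆ in the effusate = (n_SF₆/√M_SF₆) / (n_SF₆/√M_SF₆ + n_NH₃/√M_NH₃)
= (1.19/√146.06) / (1.19/√146.06 + 2.50/√17.03) = 0.09846/(0.09846 + 0.6058) = 0.140.

0.140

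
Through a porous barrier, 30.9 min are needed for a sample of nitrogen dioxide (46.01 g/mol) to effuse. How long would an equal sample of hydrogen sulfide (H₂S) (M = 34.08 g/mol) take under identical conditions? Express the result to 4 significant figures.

26.59 min

From Graham's law, t_H₂S/t_NO₂ = √(M_H₂S/M_NO₂) = √(34.08/46.01) = √0.7407 = 0.8606.
So the time for H₂S is 30.9 × 0.8606 = 26.59 min.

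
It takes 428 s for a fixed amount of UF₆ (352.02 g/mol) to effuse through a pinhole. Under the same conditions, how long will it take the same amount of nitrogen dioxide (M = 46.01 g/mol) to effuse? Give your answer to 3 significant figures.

Using Graham's law: t_NO₂/t_UF₆ = √(M_NO₂/M_UF₆) = √(46.01/352.02) = √0.1307 = 0.3615.
So the time for NO₂ is 428 × 0.3615 = 155 s.

155 s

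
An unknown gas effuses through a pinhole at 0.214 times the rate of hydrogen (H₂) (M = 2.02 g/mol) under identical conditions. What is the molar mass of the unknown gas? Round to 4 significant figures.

44.11 g/mol

By Graham's law, rate_X/rate_H₂ = √(M_H₂/M_X).
0.214 = √(2.02/M_X)
M_X = 2.02 / 0.214² = 2.02 / 0.04580 = 44.11 g/mol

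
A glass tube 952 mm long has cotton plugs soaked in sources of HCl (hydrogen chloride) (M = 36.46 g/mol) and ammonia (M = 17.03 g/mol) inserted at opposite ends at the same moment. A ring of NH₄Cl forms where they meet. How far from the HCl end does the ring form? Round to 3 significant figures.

Graham's law gives d_HCl/d_NH₃ = rate_HCl/rate_NH₃ = √(M_NH₃/M_HCl) = √(17.03/36.46) = 0.6834.
With d_HCl + d_NH₃ = 952 mm, d_NH₃ = 952/(1 + 0.6834) = 565.5 mm.
d_HCl = 952 − 565.5 = 386 mm.

386 mm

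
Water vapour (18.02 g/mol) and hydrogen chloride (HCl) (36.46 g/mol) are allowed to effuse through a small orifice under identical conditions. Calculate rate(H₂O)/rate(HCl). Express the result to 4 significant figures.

By Graham's law, rate_H₂O/rate_HCl = √(M_HCl/M_H₂O) = √(36.46/18.02) = √2.023 = 1.422.

1.422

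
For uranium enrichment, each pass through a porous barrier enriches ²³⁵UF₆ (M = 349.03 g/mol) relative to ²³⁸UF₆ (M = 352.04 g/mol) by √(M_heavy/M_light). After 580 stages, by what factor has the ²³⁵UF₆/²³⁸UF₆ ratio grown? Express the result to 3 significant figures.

12.1

After 580 stages the ratio has grown by (√(352.04/349.03))^580 = (352.04/349.03)^(580/2).
= 1.00862^290 = 12.1.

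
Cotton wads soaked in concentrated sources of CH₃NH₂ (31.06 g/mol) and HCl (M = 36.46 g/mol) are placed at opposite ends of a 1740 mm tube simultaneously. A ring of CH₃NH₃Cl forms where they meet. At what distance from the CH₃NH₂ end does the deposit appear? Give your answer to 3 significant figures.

905 mm

In equal time, each gas travels a distance ∝ its rate ∝ 1/√M, so d_CH₃NH₂/d_HCl = √(M_HCl/M_CH₃NH₂) = √(36.46/31.06) = 1.083.
With d_CH₃NH₂ + d_HCl = 1740 mm, d_HCl = 1740/(1 + 1.083) = 835.2 mm.
d_CH₃NH₂ = 1740 − 835.2 = 905 mm.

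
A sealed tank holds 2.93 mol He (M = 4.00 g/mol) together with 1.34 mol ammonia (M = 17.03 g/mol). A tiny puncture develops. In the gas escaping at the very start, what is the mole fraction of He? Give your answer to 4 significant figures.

0.8186

The effusion rate of species i is ∝ p_i/√M_i ∝ n_i/√M_i.
So x_He in the escaping gas = (n_He/√M_He) / Σ(n_i/√M_i)
= (2.93/√4.00) / (2.93/√4.00 + 1.34/√17.03) = 1.465/(1.465 + 0.3247) = 0.8186.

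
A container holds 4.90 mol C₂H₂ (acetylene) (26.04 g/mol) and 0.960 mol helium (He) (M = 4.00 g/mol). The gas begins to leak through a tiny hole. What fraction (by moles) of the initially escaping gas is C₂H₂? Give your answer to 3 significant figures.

0.667

Each component's effusion rate ∝ (its partial pressure)·(1/√M) ∝ n_i/√M_i.
So x_C₂H₂ in the escaping gas = (n_C₂H₂/√M_C₂H₂) / Σ(n_i/√M_i)
= (4.90/√26.04) / (4.90/√26.04 + 0.960/√4.00) = 0.9602/(0.9602 + 0.4800) = 0.667.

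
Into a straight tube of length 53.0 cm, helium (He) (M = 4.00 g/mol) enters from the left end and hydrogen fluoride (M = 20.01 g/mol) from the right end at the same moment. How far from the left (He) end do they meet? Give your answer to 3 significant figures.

36.6 cm

The fronts meet when d_He + d_HF = L with d_He/d_HF = √(M_HF/M_He) (Graham's law). Here √(M_HF/M_He) = √(20.01/4.00) = 2.237.
With d_He + d_HF = 53.0 cm, d_HF = 53.0/(1 + 2.237) = 16.38 cm.
d_He = 53.0 − 16.38 = 36.6 cm.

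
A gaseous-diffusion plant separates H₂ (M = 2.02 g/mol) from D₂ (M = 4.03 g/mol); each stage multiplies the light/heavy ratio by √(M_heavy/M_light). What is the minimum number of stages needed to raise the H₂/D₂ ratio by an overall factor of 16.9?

Per stage α = (4.03/2.02)^(1/2) = 1.99505^0.5, giving ln α = 0.3453.
Need α^N ≥ 16.9 ⇒ N ≥ ln(16.9) / ln α = 2.827 / 0.3453 = 8.19.
Minimum whole number of stages: N = 9.

9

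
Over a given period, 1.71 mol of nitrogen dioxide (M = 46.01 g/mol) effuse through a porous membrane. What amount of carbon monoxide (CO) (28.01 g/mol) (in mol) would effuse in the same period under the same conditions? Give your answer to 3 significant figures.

From Graham's law, rate_CO/rate_NO₂ = √(M_NO₂/M_CO) = √(46.01/28.01) = √1.643 = 1.282.
So the amount for CO is 1.71 × 1.282 = 2.19 mol.

2.19 mol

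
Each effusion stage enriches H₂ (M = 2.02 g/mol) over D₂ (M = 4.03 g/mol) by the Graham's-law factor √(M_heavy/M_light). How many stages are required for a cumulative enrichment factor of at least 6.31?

6

Per stage α = (4.03/2.02)^(1/2) = 1.99505^0.5, giving ln α = 0.3453.
Need α^N ≥ 6.31 ⇒ N ≥ ln(6.31) / ln α = 1.842 / 0.3453 = 5.33.
Minimum whole number of stages: N = 6.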